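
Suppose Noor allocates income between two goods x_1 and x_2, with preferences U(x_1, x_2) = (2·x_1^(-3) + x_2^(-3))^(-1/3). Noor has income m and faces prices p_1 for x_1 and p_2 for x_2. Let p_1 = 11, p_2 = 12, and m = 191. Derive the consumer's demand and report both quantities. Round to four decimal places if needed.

MU_x_1 ∝ 2·x_1^(-4), MU_x_2 ∝ x_2^(-4), so MRS = 2·(x_2/x_1)^(4) = p_1/p_2.
Solve for the ratio: x_2/x_1 = [(1/2)·p_1/p_2]^(0.25).
Substitute x_2 = (x_2/x_1)·x_1 into the budget: x_1* = m/(p_1 + p_2·(x_2/x_1)).
Numerically x_2/x_1 = 0.822802, so x_1* = 191/(11 + 12·0.822802) = 9.1503 and x_2* = 0.822802·9.1503 = 7.5289.

x_1* = 9.1503, x_2* = 7.5289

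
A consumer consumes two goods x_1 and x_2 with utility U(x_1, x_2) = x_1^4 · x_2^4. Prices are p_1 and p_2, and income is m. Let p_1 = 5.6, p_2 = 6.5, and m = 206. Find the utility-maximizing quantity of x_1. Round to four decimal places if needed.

x_1* = 18.3929

The MRS is x_2/x_1. Set MRS = p_1/p_2.
So 4·p_2·x_2 = 4·p_1·x_1; combined with the budget, a share 0.5 of income goes to x_1.
Demand: x_1*(p_1,p_2,m) = 0.5·m/p_1 and x_2* = 0.5·m/p_2.
At p_1=5.6, p_2=6.5, m=206: x_1* = 0.5·206/5.6 = 18.3929.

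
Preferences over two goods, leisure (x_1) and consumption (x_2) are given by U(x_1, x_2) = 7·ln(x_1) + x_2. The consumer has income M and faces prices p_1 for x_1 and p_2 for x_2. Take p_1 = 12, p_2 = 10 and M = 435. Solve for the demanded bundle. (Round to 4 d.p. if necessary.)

MU_x_1 = 7/x_1, MU_x_2 = 1. Tangency: 7/x_1 = p_1/p_2.
So x_1*(p_1,p_2) = 7·p_2/p_1, independent of income; and x_2* = (M − 7·p_2)/p_2.
At the given prices: x_1* = 7·10/12 = 5.8333, and x_2* = 36.5.

x_1* = 5.8333, x_2* = 36.5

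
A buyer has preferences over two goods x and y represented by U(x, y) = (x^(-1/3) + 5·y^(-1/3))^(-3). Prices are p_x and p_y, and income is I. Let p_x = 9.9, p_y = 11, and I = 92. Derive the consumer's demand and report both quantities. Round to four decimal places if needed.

x* = 2.0963, y* = 6.4769

MU_x ∝ x^(-4/3), MU_y ∝ 5·y^(-4/3), so MRS = (1/5)·(y/x)^(4/3) = p_x/p_y.
Hence y/x = (5·p_x/p_y)^(1/(4/3)), i.e. raised to the 0.75 power.
Substitute y = (y/x)·x into the budget: x* = I/(p_x + p_y·(y/x)).
Numerically y/x = 3.089651, so x* = 92/(9.9 + 11·3.089651) = 2.0963 and y* = 3.089651·2.0963 = 6.4769.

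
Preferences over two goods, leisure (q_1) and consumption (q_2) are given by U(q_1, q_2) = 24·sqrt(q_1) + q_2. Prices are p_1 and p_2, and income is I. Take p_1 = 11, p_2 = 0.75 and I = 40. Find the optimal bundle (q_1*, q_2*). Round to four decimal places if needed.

Utility is quasi-linear in q_2; the FOC for q_1 is 12/√q_1 = p_1/p_2.
Thus q_1* = (12·p_2/p_1)² — independent of I — with the rest of income spent on q_2.
Plugging in: q_1* = (12·0.75/11)² = 0.6694, q_2* = 43.5152.

q_1* = 0.6694, q_2* = 43.5152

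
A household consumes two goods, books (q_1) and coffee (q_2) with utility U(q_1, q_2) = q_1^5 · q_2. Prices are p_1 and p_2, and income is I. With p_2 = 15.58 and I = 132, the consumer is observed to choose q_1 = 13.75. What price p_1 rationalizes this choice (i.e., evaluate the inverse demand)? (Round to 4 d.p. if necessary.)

Tangency: MRS = 5·q_2/q_1 = p_1/p_2.
Rearranging, p_2·q_2 = (1/5)·p_1·q_1. Substituting into the budget gives p_1·q_1·(1 + (1/5)) = I.
Demand: q_1*(p_1,p_2,I) = 5/6·I/p_1 and q_2* = 1/6·I/p_2.
Set q_1* = 13.75 in the demand function and solve for p_1: p_1 = 8.

p_1 = 8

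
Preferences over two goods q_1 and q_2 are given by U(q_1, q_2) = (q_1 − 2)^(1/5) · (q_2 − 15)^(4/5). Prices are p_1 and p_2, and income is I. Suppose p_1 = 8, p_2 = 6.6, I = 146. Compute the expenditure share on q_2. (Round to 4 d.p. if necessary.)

share on q_2 = 0.8479

Let q_1' = q_1−2, q_2' = q_2−15. MRS = (1/4)·q_2'/q_1' = p_1/p_2.
Substituting into the budget: q_1* = 2 + 0.2·(I − 2·p_1 − 15·p_2)/p_1, and q_2* = 15 + 0.8·(…)/p_2.
Discretionary income = 146 − 2·8 − 15·6.6 = 31; q_1* = 2 + 0.2·31/8 = 2.775; q_2* = 15 + 0.8·31/6.6 = 18.7576.
Expenditure on q_2: 6.6·18.7576 = 123.8; share = 0.8479.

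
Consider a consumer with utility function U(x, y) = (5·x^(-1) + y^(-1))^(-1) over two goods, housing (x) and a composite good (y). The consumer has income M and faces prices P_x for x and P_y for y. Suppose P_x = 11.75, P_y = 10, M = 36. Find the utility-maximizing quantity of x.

From the CES first-order condition, 5·(y/x)^(2) = P_x/P_y.
Solve for the ratio: y/x = [(1/5)·P_x/P_y]^(0.5).
Substitute y = (y/x)·x into the budget: x* = M/(P_x + P_y·(y/x)).
Numerically y/x = 0.484768, so x* = 36/(11.75 + 10·0.484768) = 2.169.

x* = 2.169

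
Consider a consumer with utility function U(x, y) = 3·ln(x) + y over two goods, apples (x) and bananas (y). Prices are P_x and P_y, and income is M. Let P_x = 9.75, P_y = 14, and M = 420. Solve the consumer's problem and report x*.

x* = 4.3077

Set MRS = P_x/P_y: (3/x)/1 = P_x/P_y.
So x*(P_x,P_y) = 3·P_y/P_x, independent of income; and y* = (M − 3·P_y)/P_y.
At the given prices: x* = 3·14/9.75 = 4.3077.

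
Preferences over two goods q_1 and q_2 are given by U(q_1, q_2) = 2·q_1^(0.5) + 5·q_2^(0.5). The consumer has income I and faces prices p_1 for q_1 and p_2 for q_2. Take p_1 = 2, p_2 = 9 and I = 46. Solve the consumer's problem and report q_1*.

q_1* = 9.6279

From the CES first-order condition, (2/5)·(q_2/q_1)^(0.5) = p_1/p_2.
Solve for the ratio: q_2/q_1 = [(5/2)·p_1/p_2]^(2).
With the ratio pinned down, the budget gives q_1* = I/(p_1 + p_2·(q_2/q_1)) and q_2* = (q_2/q_1)·q_1*.
Numerically q_2/q_1 = 0.308642, so q_1* = 46/(2 + 9·0.308642) = 9.6279.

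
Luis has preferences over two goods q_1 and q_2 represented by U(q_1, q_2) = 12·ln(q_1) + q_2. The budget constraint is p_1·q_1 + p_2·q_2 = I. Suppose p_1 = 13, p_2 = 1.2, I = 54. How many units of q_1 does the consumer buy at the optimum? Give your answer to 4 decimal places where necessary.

q_1* = 1.1077

Set MRS = p_1/p_2: (12/q_1)/1 = p_1/p_2.
So q_1*(p_1,p_2) = 12·p_2/p_1, independent of income; and q_2* = (I − 12·p_2)/p_2.
At the given prices: q_1* = 12·1.2/13 = 1.1077.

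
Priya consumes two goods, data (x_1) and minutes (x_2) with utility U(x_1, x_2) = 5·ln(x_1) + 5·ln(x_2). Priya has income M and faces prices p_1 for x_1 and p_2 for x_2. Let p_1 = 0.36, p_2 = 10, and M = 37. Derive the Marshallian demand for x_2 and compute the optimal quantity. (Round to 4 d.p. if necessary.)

The MRS is x_2/x_1. Set MRS = p_1/p_2.
So 5·p_2·x_2 = 5·p_1·x_1; combined with the budget, a share 0.5 of income goes to x_1.
Demand: x_1*(p_1,p_2,M) = 0.5·M/p_1 and x_2* = 0.5·M/p_2.
At p_1=0.36, p_2=10, M=37: x_2* = 0.5·37/10 = 1.85.

x_2* = 1.85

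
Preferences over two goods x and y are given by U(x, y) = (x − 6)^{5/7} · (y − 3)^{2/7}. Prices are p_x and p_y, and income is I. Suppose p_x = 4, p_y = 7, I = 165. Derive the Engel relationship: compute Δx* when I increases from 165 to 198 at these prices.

Substituting into the budget: x* = 6 + 5/7·(I − 6·p_x − 3·p_y)/p_x, and y* = 3 + 2/7·(…)/p_y.
Discretionary income = 165 − 6·4 − 3·7 = 120; x* = 6 + 5/7·120/4 = 27.4286.
At I' = 198: x* = 33.3214. Change: 33.3214 − 27.4286 = 5.8929.

Δx* = 5.8929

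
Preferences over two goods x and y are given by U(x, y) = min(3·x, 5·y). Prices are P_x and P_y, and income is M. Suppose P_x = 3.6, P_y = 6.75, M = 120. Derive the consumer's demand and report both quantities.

x* = 15.6863, y* = 9.4118

With perfect complements, no substitution: consume in ratio x:y = 5:3.
Budget: P_x·x + P_y·(3/5)·x = M, so (5·P_x + 3·P_y)·x = 5·M.
Demand: x*(P_x,P_y,M) = 5·M/(5·P_x + 3·P_y), y* = 3·M/(5·P_x + 3·P_y).
Here 5·3.6 + 3·6.75 = 38.25, giving x* = 15.6863 and y* = 9.4118.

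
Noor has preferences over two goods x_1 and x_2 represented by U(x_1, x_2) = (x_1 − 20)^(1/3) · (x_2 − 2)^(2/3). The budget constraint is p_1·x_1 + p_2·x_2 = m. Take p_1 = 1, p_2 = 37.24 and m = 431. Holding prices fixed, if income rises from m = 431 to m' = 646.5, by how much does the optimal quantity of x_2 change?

After buying the subsistence bundle (20, 2), a share 1/3 of the remaining income goes to x_1: x_1* = 20 + 1/3·(m − 20p_1 − 2p_2)/p_1.
Discretionary income = 431 − 20·1 − 2·37.24 = 336.52; x_2* = 2 + 2/3·336.52/37.24 = 8.0243.
At m' = 646.5: x_2* = 11.8822. Change: 11.8822 − 8.0243 = 3.8579.

Δx_2* = 3.8579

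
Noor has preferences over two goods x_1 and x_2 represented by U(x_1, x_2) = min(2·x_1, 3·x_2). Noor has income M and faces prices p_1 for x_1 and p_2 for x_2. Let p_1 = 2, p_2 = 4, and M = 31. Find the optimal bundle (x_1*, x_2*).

x_1* = 6.6429, x_2* = 4.4286

Leontief preferences: the optimum is at the kink where x_1/3 = x_2/2, i.e. x_2 = (2/3)·x_1.
Budget: p_1·x_1 + p_2·(2/3)·x_1 = M, so (3·p_1 + 2·p_2)·x_1 = 3·M.
Demand: x_1*(p_1,p_2,M) = 3·M/(3·p_1 + 2·p_2), x_2* = 2·M/(3·p_1 + 2·p_2).
Here 3·2 + 2·4 = 14, giving x_1* = 6.6429 and x_2* = 4.4286.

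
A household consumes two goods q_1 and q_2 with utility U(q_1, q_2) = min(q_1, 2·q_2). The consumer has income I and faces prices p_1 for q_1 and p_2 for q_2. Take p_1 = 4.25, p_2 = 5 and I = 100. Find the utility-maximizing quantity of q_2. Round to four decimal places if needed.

q_2* = 7.4074

With perfect complements, no substitution: consume in ratio q_1:q_2 = 2:1.
Budget: p_1·q_1 + p_2·(1/2)·q_1 = I, so (2·p_1 + p_2)·q_1 = 2·I.
Demand: q_1*(p_1,p_2,I) = 2·I/(2·p_1 + p_2), q_2* = I/(2·p_1 + p_2).
Here 2·4.25 + 5 = 13.5, giving q_2* = 7.4074.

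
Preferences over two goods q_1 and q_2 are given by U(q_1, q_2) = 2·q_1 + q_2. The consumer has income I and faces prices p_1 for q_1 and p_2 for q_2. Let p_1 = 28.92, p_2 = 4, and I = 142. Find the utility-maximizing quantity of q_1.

Perfect substitutes: compare marginal utility per dollar. 2/p_1 vs 1/p_2 → 0.0692 vs 0.25.
q_2 gives more utility per dollar, so spend all income on q_2: q_2* = I/p_2, q_1* = 0.
Numerically: q_1* = 0, q_2* = 35.5.

q_1* = 0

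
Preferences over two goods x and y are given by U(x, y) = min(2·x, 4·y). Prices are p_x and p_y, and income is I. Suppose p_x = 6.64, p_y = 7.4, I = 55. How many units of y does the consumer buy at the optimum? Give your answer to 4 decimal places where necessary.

y* = 2.6596

Leontief preferences: the optimum is at the kink where x/4 = y/2, i.e. y = (1/2)·x.
Budget: p_x·x + p_y·(1/2)·x = I, so (4·p_x + 2·p_y)·x = 4·I.
Demand: x*(p_x,p_y,I) = 4·I/(4·p_x + 2·p_y), y* = 2·I/(4·p_x + 2·p_y).
Here 4·6.64 + 2·7.4 = 41.36, giving y* = 2.6596.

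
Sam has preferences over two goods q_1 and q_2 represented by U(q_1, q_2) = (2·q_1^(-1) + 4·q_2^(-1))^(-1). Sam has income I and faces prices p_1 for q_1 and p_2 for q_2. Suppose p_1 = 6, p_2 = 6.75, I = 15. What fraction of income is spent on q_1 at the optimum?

From the CES first-order condition, (1/2)·(q_2/q_1)^(2) = p_1/p_2.
Hence q_2/q_1 = (2·p_1/p_2)^(1/(2)), i.e. raised to the 0.5 power.
With the ratio pinned down, the budget gives q_1* = I/(p_1 + p_2·(q_2/q_1)) and q_2* = (q_2/q_1)·q_1*.
Numerically q_2/q_1 = 1.333333, so q_1* = 15/(6 + 6.75·1.333333) = 1 and q_2* = 1.333333·1 = 1.3333.
Expenditure on q_1: 6·1 = 6; share = 0.4.

share on q_1 = 0.4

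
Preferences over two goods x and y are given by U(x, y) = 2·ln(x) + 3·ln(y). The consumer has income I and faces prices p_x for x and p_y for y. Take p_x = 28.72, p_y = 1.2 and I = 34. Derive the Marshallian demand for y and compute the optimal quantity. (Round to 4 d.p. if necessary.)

MU_x/MU_y = (2·y)/(3·x); tangency sets this equal to p_x/p_y.
Rearranging, p_y·y = (3/2)·p_x·x. Substituting into the budget gives p_x·x·(1 + (3/2)) = I.
Demand: x*(p_x,p_y,I) = 0.4·I/p_x and y* = 0.6·I/p_y.
At p_x=28.72, p_y=1.2, I=34: y* = 0.6·34/1.2 = 17.

y* = 17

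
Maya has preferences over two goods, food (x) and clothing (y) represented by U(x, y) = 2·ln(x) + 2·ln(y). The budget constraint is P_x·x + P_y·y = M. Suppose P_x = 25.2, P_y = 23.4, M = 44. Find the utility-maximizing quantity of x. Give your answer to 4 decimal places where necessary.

x* = 0.873

Demand: x*(P_x,P_y,M) = 0.5·M/P_x and y* = 0.5·M/P_y.
At P_x=25.2, P_y=23.4, M=44: x* = 0.5·44/25.2 = 0.873.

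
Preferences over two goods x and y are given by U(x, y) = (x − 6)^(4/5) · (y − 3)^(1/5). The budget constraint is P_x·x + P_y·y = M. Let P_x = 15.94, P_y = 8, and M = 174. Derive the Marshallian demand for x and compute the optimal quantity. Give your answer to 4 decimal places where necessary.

MRS = 4·(y−3)/(x−6). Tangency with P_x/P_y gives y−3 = (1/4)·(P_x/P_y)·(x−6).
After buying the subsistence bundle (6, 3), a share 0.8 of the remaining income goes to x: x* = 6 + 0.8·(M − 6P_x − 3P_y)/P_x.
Discretionary income = 174 − 6·15.94 − 3·8 = 54.36; x* = 6 + 0.8·54.36/15.94 = 8.7282.

x* = 8.7282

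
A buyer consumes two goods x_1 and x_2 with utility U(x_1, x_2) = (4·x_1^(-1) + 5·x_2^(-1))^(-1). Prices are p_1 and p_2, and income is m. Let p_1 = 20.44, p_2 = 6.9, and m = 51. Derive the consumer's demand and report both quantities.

MU_x_1 ∝ 4·x_1^(-2), MU_x_2 ∝ 5·x_2^(-2), so MRS = (4/5)·(x_2/x_1)^(2) = p_1/p_2.
Solve for the ratio: x_2/x_1 = [(5/4)·p_1/p_2]^(0.5).
With the ratio pinned down, the budget gives x_1* = m/(p_1 + p_2·(x_2/x_1)) and x_2* = (x_2/x_1)·x_1*.
Numerically x_2/x_1 = 1.924292, so x_1* = 51/(20.44 + 6.9·1.924292) = 1.5126 and x_2* = 1.924292·1.5126 = 2.9106.

x_1* = 1.5126, x_2* = 2.9106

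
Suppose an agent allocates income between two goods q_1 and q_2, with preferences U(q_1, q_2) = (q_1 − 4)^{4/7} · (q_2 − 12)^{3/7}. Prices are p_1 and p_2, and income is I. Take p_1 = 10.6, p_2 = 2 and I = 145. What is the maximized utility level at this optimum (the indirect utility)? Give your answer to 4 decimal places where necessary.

V = 7.6549

MRS = (4/3)·(q_2−12)/(q_1−4). Tangency with p_1/p_2 gives q_2−12 = (3/4)·(p_1/p_2)·(q_1−4).
Substituting into the budget: q_1* = 4 + 4/7·(I − 4·p_1 − 12·p_2)/p_1, and q_2* = 12 + 3/7·(…)/p_2.
Discretionary income = 145 − 4·10.6 − 12·2 = 78.6; q_1* = 4 + 4/7·78.6/10.6 = 8.2372; q_2* = 12 + 3/7·78.6/2 = 28.8429.
Utility at the optimum: U(8.2372, 28.8429) = 7.6549.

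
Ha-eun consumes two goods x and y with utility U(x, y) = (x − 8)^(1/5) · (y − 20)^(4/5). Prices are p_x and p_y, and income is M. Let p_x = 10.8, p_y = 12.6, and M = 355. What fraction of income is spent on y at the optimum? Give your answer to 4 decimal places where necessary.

Substituting into the budget: x* = 8 + 0.2·(M − 8·p_x − 20·p_y)/p_x, and y* = 20 + 0.8·(…)/p_y.
Discretionary income = 355 − 8·10.8 − 20·12.6 = 16.6; x* = 8 + 0.2·16.6/10.8 = 8.3074; y* = 20 + 0.8·16.6/12.6 = 21.054.
Expenditure on y: 12.6·21.054 = 265.28; share = 0.7473.

share on y = 0.7473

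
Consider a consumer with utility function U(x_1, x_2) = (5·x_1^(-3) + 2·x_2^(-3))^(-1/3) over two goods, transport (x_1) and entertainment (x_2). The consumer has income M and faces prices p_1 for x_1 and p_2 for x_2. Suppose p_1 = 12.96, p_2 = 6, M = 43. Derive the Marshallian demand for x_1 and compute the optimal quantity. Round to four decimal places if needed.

x_1* = 2.294

From the CES first-order condition, (5/2)·(x_2/x_1)^(4) = p_1/p_2.
Hence x_2/x_1 = ((2/5)·p_1/p_2)^(1/(4)), i.e. raised to the 0.25 power.
Substitute x_2 = (x_2/x_1)·x_1 into the budget: x_1* = M/(p_1 + p_2·(x_2/x_1)).
Numerically x_2/x_1 = 0.964114, so x_1* = 43/(12.96 + 6·0.964114) = 2.294.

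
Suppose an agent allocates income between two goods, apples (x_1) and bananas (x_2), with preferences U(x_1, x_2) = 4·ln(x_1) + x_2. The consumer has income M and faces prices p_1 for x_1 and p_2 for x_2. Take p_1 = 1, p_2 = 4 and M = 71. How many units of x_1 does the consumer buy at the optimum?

x_1* = 16

MU_x_1 = 4/x_1, MU_x_2 = 1. Tangency: 4/x_1 = p_1/p_2.
So x_1*(p_1,p_2) = 4·p_2/p_1, independent of income; and x_2* = (M − 4·p_2)/p_2.
At the given prices: x_1* = 4·4/1 = 16.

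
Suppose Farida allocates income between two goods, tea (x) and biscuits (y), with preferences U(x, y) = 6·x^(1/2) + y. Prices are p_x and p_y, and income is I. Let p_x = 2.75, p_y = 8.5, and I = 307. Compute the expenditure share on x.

MU_x = 3/√x, MU_y = 1. Tangency: 3/√x = p_x/p_y.
Thus x* = (3·p_y/p_x)² — independent of I — with the rest of income spent on y.
Plugging in: x* = (3·8.5/2.75)² = 85.9835, y* = 8.2995.
Expenditure on x: 2.75·85.9835 = 236.4545; share = 0.7702.

share on x = 0.7702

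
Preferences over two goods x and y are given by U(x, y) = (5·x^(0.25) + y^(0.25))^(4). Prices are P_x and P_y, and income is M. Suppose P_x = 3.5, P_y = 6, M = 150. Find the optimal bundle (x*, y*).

From the CES first-order condition, 5·(y/x)^(0.75) = P_x/P_y.
Hence y/x = ((1/5)·P_x/P_y)^(1/(0.75)), i.e. raised to the 4/3 power.
With the ratio pinned down, the budget gives x* = M/(P_x + P_y·(y/x)) and y* = (y/x)·x*.
Numerically y/x = 0.057007, so x* = 150/(3.5 + 6·0.057007) = 39.0417 and y* = 0.057007·39.0417 = 2.2257.

x* = 39.0417, y* = 2.2257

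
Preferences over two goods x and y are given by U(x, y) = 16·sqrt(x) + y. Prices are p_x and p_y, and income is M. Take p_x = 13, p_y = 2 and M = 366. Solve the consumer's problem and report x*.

Set MRS = p_x/p_y: 8·x^(−1/2) = p_x/p_y.
Thus x* = (8·p_y/p_x)² — independent of M — with the rest of income spent on y.
Plugging in: x* = (8·2/13)² = 1.5148.

x* = 1.5148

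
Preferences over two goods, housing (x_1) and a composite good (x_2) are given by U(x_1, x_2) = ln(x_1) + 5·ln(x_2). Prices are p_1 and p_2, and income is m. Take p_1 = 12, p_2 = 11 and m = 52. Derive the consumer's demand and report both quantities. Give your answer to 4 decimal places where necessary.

MU_x_1/MU_x_2 = (x_2)/(5·x_1); tangency sets this equal to p_1/p_2.
So p_2·x_2 = 5·p_1·x_1; combined with the budget, a share 1/6 of income goes to x_1.
Demand: x_1*(p_1,p_2,m) = 1/6·m/p_1 and x_2* = 5/6·m/p_2.
At p_1=12, p_2=11, m=52: x_1* = 1/6·52/12 = 0.7222, x_2* = 3.9394.

x_1* = 0.7222, x_2* = 3.9394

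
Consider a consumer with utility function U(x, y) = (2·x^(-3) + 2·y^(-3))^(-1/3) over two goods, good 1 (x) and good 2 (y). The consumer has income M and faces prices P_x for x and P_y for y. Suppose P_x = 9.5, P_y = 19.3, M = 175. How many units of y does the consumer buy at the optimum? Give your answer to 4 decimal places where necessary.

From the CES first-order condition, (y/x)^(4) = P_x/P_y.
Hence y/x = (P_x/P_y)^(1/(4)), i.e. raised to the 0.25 power.
Substitute y = (y/x)·x into the budget: x* = M/(P_x + P_y·(y/x)).
Numerically y/x = 0.837609, so x* = 175/(9.5 + 19.3·0.837609) = 6.8184 and y* = 0.837609·6.8184 = 5.7112.

y* = 5.7112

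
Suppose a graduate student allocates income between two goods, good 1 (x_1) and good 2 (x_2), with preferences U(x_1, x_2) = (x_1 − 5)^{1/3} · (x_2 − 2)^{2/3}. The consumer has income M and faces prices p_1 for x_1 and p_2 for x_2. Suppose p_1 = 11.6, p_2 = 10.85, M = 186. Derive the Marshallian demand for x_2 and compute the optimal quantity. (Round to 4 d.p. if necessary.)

x_2* = 8.5315

This is Cobb-Douglas in (x_1−5, x_2−2): tangency gives 1/3·p_2·(x_2−2) = 2/3·p_1·(x_1−5).
Substituting into the budget: x_1* = 5 + 1/3·(M − 5·p_1 − 2·p_2)/p_1, and x_2* = 2 + 2/3·(…)/p_2.
Discretionary income = 186 − 5·11.6 − 2·10.85 = 106.3; x_2* = 2 + 2/3·106.3/10.85 = 8.5315.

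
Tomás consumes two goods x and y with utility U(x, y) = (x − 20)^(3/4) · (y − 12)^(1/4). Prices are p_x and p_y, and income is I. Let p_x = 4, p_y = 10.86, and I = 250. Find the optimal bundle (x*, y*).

Let x' = x−20, y' = y−12. MRS = 3·y'/x' = p_x/p_y.
Substituting into the budget: x* = 20 + 0.75·(I − 20·p_x − 12·p_y)/p_x, and y* = 12 + 0.25·(…)/p_y.
Discretionary income = 250 − 20·4 − 12·10.86 = 39.68; x* = 20 + 0.75·39.68/4 = 27.44; y* = 12 + 0.25·39.68/10.86 = 12.9134.

x* = 27.44, y* = 12.9134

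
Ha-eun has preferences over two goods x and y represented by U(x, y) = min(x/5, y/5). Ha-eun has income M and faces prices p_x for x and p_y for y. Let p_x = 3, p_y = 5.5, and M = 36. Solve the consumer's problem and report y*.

y* = 4.2353

Leontief preferences: the optimum is at the kink where x/5 = y/5, i.e. y = x.
Budget: p_x·x + p_y·x = M, so (5·p_x + 5·p_y)·x = 5·M.
Demand: x*(p_x,p_y,M) = 5·M/(5·p_x + 5·p_y), y* = 5·M/(5·p_x + 5·p_y).
Here 5·3 + 5·5.5 = 42.5, giving y* = 4.2353.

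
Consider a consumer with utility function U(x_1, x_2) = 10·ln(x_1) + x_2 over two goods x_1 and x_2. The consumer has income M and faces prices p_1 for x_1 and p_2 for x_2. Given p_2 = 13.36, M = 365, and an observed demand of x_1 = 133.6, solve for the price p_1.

p_1 = 1

MU_x_1 = 10/x_1, MU_x_2 = 1. Tangency: 10/x_1 = p_1/p_2.
So x_1*(p_1,p_2) = 10·p_2/p_1, independent of income; and x_2* = (M − 10·p_2)/p_2.
Set x_1* = 133.6 in the demand function and solve for p_1: p_1 = 1.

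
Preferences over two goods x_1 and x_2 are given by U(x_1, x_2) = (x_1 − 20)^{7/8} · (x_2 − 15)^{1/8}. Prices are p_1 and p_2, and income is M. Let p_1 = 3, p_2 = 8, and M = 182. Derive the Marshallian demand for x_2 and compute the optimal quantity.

x_2* = 15.0312

Let x_1' = x_1−20, x_2' = x_2−15. MRS = 7·x_2'/x_1' = p_1/p_2.
After buying the subsistence bundle (20, 15), a share 0.875 of the remaining income goes to x_1: x_1* = 20 + 0.875·(M − 20p_1 − 15p_2)/p_1.
Discretionary income = 182 − 20·3 − 15·8 = 2; x_2* = 15 + 0.125·2/8 = 15.0312.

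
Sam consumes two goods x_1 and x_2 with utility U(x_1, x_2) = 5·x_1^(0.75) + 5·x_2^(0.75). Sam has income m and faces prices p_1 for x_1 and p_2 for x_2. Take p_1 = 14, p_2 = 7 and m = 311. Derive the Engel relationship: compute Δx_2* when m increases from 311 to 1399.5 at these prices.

Δx_2* = 138.2222

MRS = MU_x_1/MU_x_2 = (x_2/x_1)^(0.25). Set equal to p_1/p_2.
Solve for the ratio: x_2/x_1 = [p_1/p_2]^(4).
Substitute x_2 = (x_2/x_1)·x_1 into the budget: x_1* = m/(p_1 + p_2·(x_2/x_1)).
Numerically x_2/x_1 = 16, so x_1* = 311/(14 + 7·16) = 2.4683 and x_2* = 16·2.4683 = 39.4921.
At m' = 1399.5: x_2* = 177.7143. Change: 177.7143 − 39.4921 = 138.2222.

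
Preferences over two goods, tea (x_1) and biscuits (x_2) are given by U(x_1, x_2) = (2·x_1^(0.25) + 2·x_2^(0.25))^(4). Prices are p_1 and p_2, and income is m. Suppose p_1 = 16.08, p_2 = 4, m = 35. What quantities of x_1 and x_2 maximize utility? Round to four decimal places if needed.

With the ratio pinned down, the budget gives x_1* = m/(p_1 + p_2·(x_2/x_1)) and x_2* = (x_2/x_1)·x_1*.
Numerically x_2/x_1 = 6.39197, so x_1* = 35/(16.08 + 4·6.39197) = 0.8404 and x_2* = 6.39197·0.8404 = 5.3717.

x_1* = 0.8404, x_2* = 5.3717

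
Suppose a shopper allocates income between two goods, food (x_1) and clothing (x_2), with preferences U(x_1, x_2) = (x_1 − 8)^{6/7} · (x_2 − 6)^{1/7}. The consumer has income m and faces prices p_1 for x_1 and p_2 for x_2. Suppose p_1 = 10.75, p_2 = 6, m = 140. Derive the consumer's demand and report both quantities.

x_1* = 9.4352, x_2* = 6.4286

Discretionary income = 140 − 8·10.75 − 6·6 = 18; x_1* = 8 + 6/7·18/10.75 = 9.4352; x_2* = 6 + 1/7·18/6 = 6.4286.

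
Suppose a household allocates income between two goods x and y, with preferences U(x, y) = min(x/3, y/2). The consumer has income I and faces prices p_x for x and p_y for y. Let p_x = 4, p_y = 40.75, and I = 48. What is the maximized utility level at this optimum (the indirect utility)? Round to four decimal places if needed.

V = 0.5134

Leontief preferences: the optimum is at the kink where x/3 = y/2, i.e. y = (2/3)·x.
Budget: p_x·x + p_y·(2/3)·x = I, so (3·p_x + 2·p_y)·x = 3·I.
Demand: x*(p_x,p_y,I) = 3·I/(3·p_x + 2·p_y), y* = 2·I/(3·p_x + 2·p_y).
Here 3·4 + 2·40.75 = 93.5, giving x* = 1.5401 and y* = 1.0267.
Utility at the optimum: U(1.5401, 1.0267) = 0.5134.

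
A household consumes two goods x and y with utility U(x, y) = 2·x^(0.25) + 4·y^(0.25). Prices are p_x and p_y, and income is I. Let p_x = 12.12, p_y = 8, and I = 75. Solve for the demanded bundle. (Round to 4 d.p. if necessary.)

MU_x ∝ 2·x^(-0.75), MU_y ∝ 4·y^(-0.75), so MRS = (1/2)·(y/x)^(0.75) = p_x/p_y.
Hence y/x = (2·p_x/p_y)^(1/(0.75)), i.e. raised to the 4/3 power.
Substitute y = (y/x)·x into the budget: x* = I/(p_x + p_y·(y/x)).
Numerically y/x = 4.384535, so x* = 75/(12.12 + 8·4.384535) = 1.5891 and y* = 4.384535·1.5891 = 6.9675.

x* = 1.5891, y* = 6.9675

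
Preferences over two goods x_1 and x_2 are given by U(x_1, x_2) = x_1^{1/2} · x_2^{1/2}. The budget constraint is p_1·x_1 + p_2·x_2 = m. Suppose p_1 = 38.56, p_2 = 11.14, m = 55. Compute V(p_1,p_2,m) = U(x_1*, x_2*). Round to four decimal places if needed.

V = 1.3268

MU_x_1/MU_x_2 = (0.5·x_2)/(0.5·x_1); tangency sets this equal to p_1/p_2.
So 0.5·p_2·x_2 = 0.5·p_1·x_1; combined with the budget, a share 0.5 of income goes to x_1.
Demand: x_1*(p_1,p_2,m) = 0.5·m/p_1 and x_2* = 0.5·m/p_2.
At p_1=38.56, p_2=11.14, m=55: x_1* = 0.5·55/38.56 = 0.7132, x_2* = 2.4686.
Utility at the optimum: U(0.7132, 2.4686) = 1.3268.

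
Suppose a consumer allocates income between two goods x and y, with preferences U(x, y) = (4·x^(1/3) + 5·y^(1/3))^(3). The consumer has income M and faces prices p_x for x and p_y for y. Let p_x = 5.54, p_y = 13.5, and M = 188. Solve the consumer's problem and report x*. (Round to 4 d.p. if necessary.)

x* = 17.9051

Numerically y/x = 0.367391, so x* = 188/(5.54 + 13.5·0.367391) = 17.9051.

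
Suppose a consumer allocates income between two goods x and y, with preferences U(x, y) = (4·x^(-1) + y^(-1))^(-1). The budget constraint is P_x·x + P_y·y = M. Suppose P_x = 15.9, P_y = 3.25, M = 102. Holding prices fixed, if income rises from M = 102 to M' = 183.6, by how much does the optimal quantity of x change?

Δx* = 4.1858

MRS = MU_x/MU_y = 4·(y/x)^(2). Set equal to P_x/P_y.
Hence y/x = ((1/4)·P_x/P_y)^(1/(2)), i.e. raised to the 0.5 power.
With the ratio pinned down, the budget gives x* = M/(P_x + P_y·(y/x)) and y* = (y/x)·x*.
Numerically y/x = 1.105928, so x* = 102/(15.9 + 3.25·1.105928) = 5.2323.
At M' = 183.6: x* = 9.4182. Change: 9.4182 − 5.2323 = 4.1858.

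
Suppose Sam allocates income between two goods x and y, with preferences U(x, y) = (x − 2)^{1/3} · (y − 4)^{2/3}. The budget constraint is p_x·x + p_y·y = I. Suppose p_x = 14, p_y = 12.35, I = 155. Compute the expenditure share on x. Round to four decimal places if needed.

share on x = 0.3475

MRS = (1/2)·(y−4)/(x−2). Tangency with p_x/p_y gives y−4 = 2·(p_x/p_y)·(x−2).
After buying the subsistence bundle (2, 4), a share 1/3 of the remaining income goes to x: x* = 2 + 1/3·(I − 2p_x − 4p_y)/p_x.
Discretionary income = 155 − 2·14 − 4·12.35 = 77.6; x* = 2 + 1/3·77.6/14 = 3.8476; y* = 4 + 2/3·77.6/12.35 = 8.1889.
Expenditure on x: 14·3.8476 = 53.8667; share = 0.3475.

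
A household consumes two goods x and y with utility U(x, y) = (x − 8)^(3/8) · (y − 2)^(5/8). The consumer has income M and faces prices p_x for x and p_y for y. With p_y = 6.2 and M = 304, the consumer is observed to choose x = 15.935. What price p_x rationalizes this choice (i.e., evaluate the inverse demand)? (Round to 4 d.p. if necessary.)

MRS = (3/5)·(y−2)/(x−8). Tangency with p_x/p_y gives y−2 = (5/3)·(p_x/p_y)·(x−8).
After buying the subsistence bundle (8, 2), a share 0.375 of the remaining income goes to x: x* = 8 + 0.375·(M − 8p_x − 2p_y)/p_x.
Set x* = 15.935 in the demand function and solve for p_x: p_x = 10.

p_x = 10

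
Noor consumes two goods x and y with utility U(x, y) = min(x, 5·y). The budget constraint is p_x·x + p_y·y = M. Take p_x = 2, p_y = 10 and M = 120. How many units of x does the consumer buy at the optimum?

Leontief preferences: the optimum is at the kink where x/5 = y/1, i.e. y = (1/5)·x.
Budget: p_x·x + p_y·(1/5)·x = M, so (5·p_x + p_y)·x = 5·M.
Demand: x*(p_x,p_y,M) = 5·M/(5·p_x + p_y), y* = M/(5·p_x + p_y).
Here 5·2 + 10 = 20, giving x* = 30.

x* = 30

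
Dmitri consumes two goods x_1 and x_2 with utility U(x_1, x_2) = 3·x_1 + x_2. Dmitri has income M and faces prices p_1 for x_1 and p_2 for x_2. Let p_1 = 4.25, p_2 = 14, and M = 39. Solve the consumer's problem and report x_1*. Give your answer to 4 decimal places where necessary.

x_1* = 9.1765

Linear utility — the consumer picks whichever good has higher MU/price: 3/4.25 = 0.7059 vs 1/14 = 0.0714.
x_1 gives more utility per dollar, so spend all income on x_1: x_1* = M/p_1, x_2* = 0.
Numerically: x_1* = 9.1765, x_2* = 0.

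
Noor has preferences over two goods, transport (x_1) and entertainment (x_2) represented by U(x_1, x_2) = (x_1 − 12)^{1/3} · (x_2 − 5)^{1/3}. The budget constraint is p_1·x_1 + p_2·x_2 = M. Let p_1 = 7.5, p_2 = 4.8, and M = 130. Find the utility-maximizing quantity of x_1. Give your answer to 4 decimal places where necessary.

x_1* = 13.0667

This is Cobb-Douglas in (x_1−12, x_2−5): tangency gives 1/3·p_2·(x_2−5) = 1/3·p_1·(x_1−12).
Substituting into the budget: x_1* = 12 + 0.5·(M − 12·p_1 − 5·p_2)/p_1, and x_2* = 5 + 0.5·(…)/p_2.
Discretionary income = 130 − 12·7.5 − 5·4.8 = 16; x_1* = 12 + 0.5·16/7.5 = 13.0667.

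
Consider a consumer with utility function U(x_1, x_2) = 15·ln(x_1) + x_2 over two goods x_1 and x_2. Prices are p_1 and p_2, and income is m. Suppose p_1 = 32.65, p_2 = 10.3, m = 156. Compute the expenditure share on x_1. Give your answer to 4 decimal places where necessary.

share on x_1 = 0.9904

So x_1*(p_1,p_2) = 15·p_2/p_1, independent of income; and x_2* = (m − 15·p_2)/p_2.
At the given prices: x_1* = 15·10.3/32.65 = 4.732, and x_2* = 0.1456.
Expenditure on x_1: 32.65·4.732 = 154.5; share = 0.9904.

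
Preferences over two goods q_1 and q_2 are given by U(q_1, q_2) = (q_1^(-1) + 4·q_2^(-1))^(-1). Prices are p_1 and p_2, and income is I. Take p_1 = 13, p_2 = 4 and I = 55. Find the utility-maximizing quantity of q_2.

q_2* = 7.2316

From the CES first-order condition, (1/4)·(q_2/q_1)^(2) = p_1/p_2.
Hence q_2/q_1 = (4·p_1/p_2)^(1/(2)), i.e. raised to the 0.5 power.
Substitute q_2 = (q_2/q_1)·q_1 into the budget: q_1* = I/(p_1 + p_2·(q_2/q_1)).
Numerically q_2/q_1 = 3.605551, so q_1* = 55/(13 + 4·3.605551) = 2.0057 and q_2* = 3.605551·2.0057 = 7.2316.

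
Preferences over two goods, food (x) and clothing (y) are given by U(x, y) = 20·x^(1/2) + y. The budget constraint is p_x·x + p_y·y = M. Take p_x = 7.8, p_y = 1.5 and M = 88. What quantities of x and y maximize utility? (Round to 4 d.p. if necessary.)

x* = 3.6982, y* = 39.4359

Utility is quasi-linear in y; the FOC for x is 10/√x = p_x/p_y.
Thus x* = (10·p_y/p_x)² — independent of M — with the rest of income spent on y.
Plugging in: x* = (10·1.5/7.8)² = 3.6982, y* = 39.4359.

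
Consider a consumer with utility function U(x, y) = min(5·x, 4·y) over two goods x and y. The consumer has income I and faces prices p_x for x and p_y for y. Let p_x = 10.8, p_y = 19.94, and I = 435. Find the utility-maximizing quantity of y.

With perfect complements, no substitution: consume in ratio x:y = 4:5.
Budget: p_x·x + p_y·(5/4)·x = I, so (4·p_x + 5·p_y)·x = 4·I.
Demand: x*(p_x,p_y,I) = 4·I/(4·p_x + 5·p_y), y* = 5·I/(4·p_x + 5·p_y).
Here 4·10.8 + 5·19.94 = 142.9, giving y* = 15.2204.

y* = 15.2204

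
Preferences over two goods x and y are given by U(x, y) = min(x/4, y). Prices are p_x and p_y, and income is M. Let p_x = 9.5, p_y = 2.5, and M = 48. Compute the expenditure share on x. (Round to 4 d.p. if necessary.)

Leontief preferences: the optimum is at the kink where x/4 = y/1, i.e. y = (1/4)·x.
Budget: p_x·x + p_y·(1/4)·x = M, so (4·p_x + p_y)·x = 4·M.
Demand: x*(p_x,p_y,M) = 4·M/(4·p_x + p_y), y* = M/(4·p_x + p_y).
Here 4·9.5 + 2.5 = 40.5, giving x* = 4.7407 and y* = 1.1852.
Expenditure on x: 9.5·4.7407 = 45.037; share = 0.9383.

share on x = 0.9383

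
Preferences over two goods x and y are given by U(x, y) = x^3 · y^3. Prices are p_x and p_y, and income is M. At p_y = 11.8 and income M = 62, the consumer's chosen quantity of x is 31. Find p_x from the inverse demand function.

MU_x/MU_y = (3·y)/(3·x); tangency sets this equal to p_x/p_y.
So 3·p_y·y = 3·p_x·x; combined with the budget, a share 0.5 of income goes to x.
Demand: x*(p_x,p_y,M) = 0.5·M/p_x and y* = 0.5·M/p_y.
Set x* = 31 in the demand function and solve for p_x: p_x = 1.

p_x = 1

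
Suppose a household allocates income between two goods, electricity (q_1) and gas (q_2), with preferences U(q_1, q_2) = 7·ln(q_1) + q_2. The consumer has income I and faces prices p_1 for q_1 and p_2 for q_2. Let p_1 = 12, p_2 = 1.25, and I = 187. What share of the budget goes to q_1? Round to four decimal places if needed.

Set MRS = p_1/p_2: (7/q_1)/1 = p_1/p_2.
So q_1*(p_1,p_2) = 7·p_2/p_1, independent of income; and q_2* = (I − 7·p_2)/p_2.
At the given prices: q_1* = 7·1.25/12 = 0.7292, and q_2* = 142.6.
Expenditure on q_1: 12·0.7292 = 8.75; share = 0.0468.

share on q_1 = 0.0468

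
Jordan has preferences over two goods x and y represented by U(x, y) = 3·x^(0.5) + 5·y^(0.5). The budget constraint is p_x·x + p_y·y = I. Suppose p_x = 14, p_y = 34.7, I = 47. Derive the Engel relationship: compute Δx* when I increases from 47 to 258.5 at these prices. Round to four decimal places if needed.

MRS = MU_x/MU_y = (3/5)·(y/x)^(0.5). Set equal to p_x/p_y.
Hence y/x = ((5/3)·p_x/p_y)^(1/(0.5)), i.e. raised to the 2 power.
Substitute y = (y/x)·x into the budget: x* = I/(p_x + p_y·(y/x)).
Numerically y/x = 0.452163, so x* = 47/(14 + 34.7·0.452163) = 1.583.
At I' = 258.5: x* = 8.7066. Change: 8.7066 − 1.583 = 7.1236.

Δx* = 7.1236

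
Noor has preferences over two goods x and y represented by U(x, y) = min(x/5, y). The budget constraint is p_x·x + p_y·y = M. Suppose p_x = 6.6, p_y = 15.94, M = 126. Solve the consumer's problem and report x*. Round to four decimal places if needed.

Demand: x*(p_x,p_y,M) = 5·M/(5·p_x + p_y), y* = M/(5·p_x + p_y).
Here 5·6.6 + 15.94 = 48.94, giving x* = 12.8729.

x* = 12.8729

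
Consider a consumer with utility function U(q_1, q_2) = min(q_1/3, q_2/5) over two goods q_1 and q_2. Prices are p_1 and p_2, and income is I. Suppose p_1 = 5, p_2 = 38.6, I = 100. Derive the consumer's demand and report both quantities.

q_1* = 1.4423, q_2* = 2.4038

With perfect complements, no substitution: consume in ratio q_1:q_2 = 3:5.
Budget: p_1·q_1 + p_2·(5/3)·q_1 = I, so (3·p_1 + 5·p_2)·q_1 = 3·I.
Demand: q_1*(p_1,p_2,I) = 3·I/(3·p_1 + 5·p_2), q_2* = 5·I/(3·p_1 + 5·p_2).
Here 3·5 + 5·38.6 = 208, giving q_1* = 1.4423 and q_2* = 2.4038.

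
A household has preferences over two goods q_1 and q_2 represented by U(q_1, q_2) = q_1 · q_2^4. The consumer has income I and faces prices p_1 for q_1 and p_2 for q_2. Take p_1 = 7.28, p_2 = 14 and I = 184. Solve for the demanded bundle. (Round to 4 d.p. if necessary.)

q_1* = 5.0549, q_2* = 10.5143

The MRS is (1/4)·q_2/q_1. Set MRS = p_1/p_2.
Rearranging, p_2·q_2 = 4·p_1·q_1. Substituting into the budget gives p_1·q_1·(1 + 4) = I.
Demand: q_1*(p_1,p_2,I) = 0.2·I/p_1 and q_2* = 0.8·I/p_2.
At p_1=7.28, p_2=14, I=184: q_1* = 0.2·184/7.28 = 5.0549, q_2* = 10.5143.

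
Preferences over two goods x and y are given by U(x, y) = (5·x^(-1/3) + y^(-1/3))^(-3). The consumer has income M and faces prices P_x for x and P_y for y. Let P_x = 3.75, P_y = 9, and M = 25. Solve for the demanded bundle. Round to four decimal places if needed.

x* = 4.8582, y* = 0.7535

MU_x ∝ 5·x^(-4/3), MU_y ∝ y^(-4/3), so MRS = 5·(y/x)^(4/3) = P_x/P_y.
Solve for the ratio: y/x = [(1/5)·P_x/P_y]^(0.75).
Substitute y = (y/x)·x into the budget: x* = M/(P_x + P_y·(y/x)).
Numerically y/x = 0.155101, so x* = 25/(3.75 + 9·0.155101) = 4.8582 and y* = 0.155101·4.8582 = 0.7535.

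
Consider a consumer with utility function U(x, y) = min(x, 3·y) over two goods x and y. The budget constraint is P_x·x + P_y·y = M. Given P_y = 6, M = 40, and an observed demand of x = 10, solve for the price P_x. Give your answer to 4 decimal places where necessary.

Leontief preferences: the optimum is at the kink where x/3 = y/1, i.e. y = (1/3)·x.
Budget: P_x·x + P_y·(1/3)·x = M, so (3·P_x + P_y)·x = 3·M.
Demand: x*(P_x,P_y,M) = 3·M/(3·P_x + P_y), y* = M/(3·P_x + P_y).
Set x* = 10 in the demand function and solve for P_x: P_x = 2.

P_x = 2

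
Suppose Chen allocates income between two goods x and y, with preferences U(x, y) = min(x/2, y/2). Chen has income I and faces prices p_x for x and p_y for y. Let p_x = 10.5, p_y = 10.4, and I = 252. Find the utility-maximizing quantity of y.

With perfect complements, no substitution: consume in ratio x:y = 2:2.
Budget: p_x·x + p_y·x = I, so (2·p_x + 2·p_y)·x = 2·I.
Demand: x*(p_x,p_y,I) = 2·I/(2·p_x + 2·p_y), y* = 2·I/(2·p_x + 2·p_y).
Here 2·10.5 + 2·10.4 = 41.8, giving y* = 12.0574.

y* = 12.0574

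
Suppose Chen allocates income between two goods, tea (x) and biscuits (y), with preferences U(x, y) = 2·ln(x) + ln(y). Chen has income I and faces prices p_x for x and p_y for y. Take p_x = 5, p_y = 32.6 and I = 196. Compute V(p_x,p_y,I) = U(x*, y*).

MU_x/MU_y = (2·y)/(x); tangency sets this equal to p_x/p_y.
So 2·p_y·y = p_x·x; combined with the budget, a share 2/3 of income goes to x.
Demand: x*(p_x,p_y,I) = 2/3·I/p_x and y* = 1/3·I/p_y.
At p_x=5, p_y=32.6, I=196: x* = 2/3·196/5 = 26.1333, y* = 2.0041.
Utility at the optimum: U(26.1333, 2.0041) = 7.2216.

V = 7.2216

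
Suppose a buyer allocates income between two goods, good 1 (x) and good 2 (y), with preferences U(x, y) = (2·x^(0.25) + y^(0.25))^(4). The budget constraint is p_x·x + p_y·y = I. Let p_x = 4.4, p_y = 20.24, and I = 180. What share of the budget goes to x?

share on x = 0.8073

From the CES first-order condition, 2·(y/x)^(0.75) = p_x/p_y.
Solve for the ratio: y/x = [(1/2)·p_x/p_y]^(4/3).
With the ratio pinned down, the budget gives x* = I/(p_x + p_y·(y/x)) and y* = (y/x)·x*.
Numerically y/x = 0.051874, so x* = 180/(4.4 + 20.24·0.051874) = 33.028 and y* = 0.051874·33.028 = 1.7133.
Expenditure on x: 4.4·33.028 = 145.323; share = 0.8073.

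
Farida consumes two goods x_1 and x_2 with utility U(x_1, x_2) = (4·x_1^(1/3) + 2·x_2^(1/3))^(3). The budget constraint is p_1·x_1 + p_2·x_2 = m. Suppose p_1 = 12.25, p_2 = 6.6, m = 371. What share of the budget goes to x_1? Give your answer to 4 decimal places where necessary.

share on x_1 = 0.6749

From the CES first-order condition, 2·(x_2/x_1)^(2/3) = p_1/p_2.
Solve for the ratio: x_2/x_1 = [(1/2)·p_1/p_2]^(1.5).
With the ratio pinned down, the budget gives x_1* = m/(p_1 + p_2·(x_2/x_1)) and x_2* = (x_2/x_1)·x_1*.
Numerically x_2/x_1 = 0.894012, so x_1* = 371/(12.25 + 6.6·0.894012) = 20.4402 and x_2* = 0.894012·20.4402 = 18.2738.
Expenditure on x_1: 12.25·20.4402 = 250.3929; share = 0.6749.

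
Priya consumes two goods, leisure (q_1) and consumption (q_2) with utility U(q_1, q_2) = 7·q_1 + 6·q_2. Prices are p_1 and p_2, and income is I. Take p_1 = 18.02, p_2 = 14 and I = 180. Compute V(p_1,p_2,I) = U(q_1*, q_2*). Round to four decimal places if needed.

Perfect substitutes: compare marginal utility per dollar. 7/p_1 vs 6/p_2 → 0.3885 vs 0.4286.
q_2 gives more utility per dollar, so spend all income on q_2: q_2* = I/p_2, q_1* = 0.
Numerically: q_1* = 0, q_2* = 12.8571.
Utility at the optimum: U(0, 12.8571) = 77.1429.

V = 77.1429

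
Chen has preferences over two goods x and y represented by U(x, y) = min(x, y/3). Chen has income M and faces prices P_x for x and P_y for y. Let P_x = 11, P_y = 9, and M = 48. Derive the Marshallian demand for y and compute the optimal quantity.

y* = 3.7895

With perfect complements, no substitution: consume in ratio x:y = 1:3.
Budget: P_x·x + P_y·3·x = M, so (P_x + 3·P_y)·x = M.
Demand: x*(P_x,P_y,M) = M/(P_x + 3·P_y), y* = 3·M/(P_x + 3·P_y).
Here 11 + 3·9 = 38, giving y* = 3.7895.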